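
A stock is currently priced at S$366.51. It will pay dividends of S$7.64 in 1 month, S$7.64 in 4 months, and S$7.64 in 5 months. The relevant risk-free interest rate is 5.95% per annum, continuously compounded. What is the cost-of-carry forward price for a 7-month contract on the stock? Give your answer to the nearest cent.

PV(dividends) I = 7.64·e^(−0.0595·1/12) + 7.64·e^(−0.0595·4/12) + 7.64·e^(−0.0595·5/12)
I = 7.6022 + 7.4900 + 7.4529 = 22.5451
F = (S − I)·e^(rT) = (366.51 − 22.5451) · e^(0.0595·7/12)
= 343.9649 · e^0.034708 = 343.9649 × 1.035317 = S$356.11

S$356.11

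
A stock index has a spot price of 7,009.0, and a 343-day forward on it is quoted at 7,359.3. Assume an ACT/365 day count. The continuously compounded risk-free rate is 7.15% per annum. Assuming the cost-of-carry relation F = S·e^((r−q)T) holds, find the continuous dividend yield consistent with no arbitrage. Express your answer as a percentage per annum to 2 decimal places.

From F = S·e^((r−q)T): (r − q) = ln(F/S)/T
ln(7359.3/7009.0) = ln(1.049979) = 0.048770
(r − q) = 0.048770 / (343/365) = 0.051898
q = r − ln(F/S)/T = 0.0715 − 0.051898 = 0.019602
q = 1.96%

1.96%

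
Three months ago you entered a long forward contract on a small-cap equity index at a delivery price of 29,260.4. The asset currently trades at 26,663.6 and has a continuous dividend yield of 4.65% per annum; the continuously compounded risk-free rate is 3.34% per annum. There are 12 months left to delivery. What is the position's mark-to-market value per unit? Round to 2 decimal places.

-2847.12

Current fair forward for the remaining 12 months: F = S·e^((r − q)·T), (r − q) = 0.0334 − 0.0465 = -0.0131
F = 26663.6 · e^(-0.0131 × 12/12) = 26663.6 × 0.98698543 = 26316.5847
Value of long forward = (F − K)·e^(−rT) = (26316.5847 − 29260.4) · e^(−0.0334·12/12)
= -2943.8153 × 0.96715162 = -2847.12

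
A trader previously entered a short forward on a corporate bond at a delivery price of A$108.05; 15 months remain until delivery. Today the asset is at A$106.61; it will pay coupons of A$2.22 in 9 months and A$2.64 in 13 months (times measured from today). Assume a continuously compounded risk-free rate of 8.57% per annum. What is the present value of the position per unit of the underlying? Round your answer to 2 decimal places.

-A$5.05

PV(remaining coupons) I = 2.22·e^(−0.0857·9/12) + 2.64·e^(−0.0857·13/12) = 4.4877
Current forward F = (S − I)·e^(rT) = (106.61 − 4.4877)·e^(0.0857·15/12) = 102.1223 × 1.113073 = 113.6696
Value (long) = (F − K)·e^(−rT) = (113.6696 − 108.05) × 0.898413 = 5.0487
Short position value = −(long value) = -A$5.05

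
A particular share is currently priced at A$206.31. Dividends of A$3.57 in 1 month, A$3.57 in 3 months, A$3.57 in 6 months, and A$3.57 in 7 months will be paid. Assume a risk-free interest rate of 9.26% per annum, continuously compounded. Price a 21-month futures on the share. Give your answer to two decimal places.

A$226.35

PV(dividends) I = 3.57·e^(−0.0926·1/12) + 3.57·e^(−0.0926·3/12) + 3.57·e^(−0.0926·6/12) + 3.57·e^(−0.0926·7/12)
I = 3.5426 + 3.4883 + 3.4085 + 3.3823 = 13.8217
F = (S − I)·e^(rT) = (206.31 − 13.8217) · e^(0.0926·21/12)
= 192.4883 · e^0.162050 = 192.4883 × 1.175919 = A$226.35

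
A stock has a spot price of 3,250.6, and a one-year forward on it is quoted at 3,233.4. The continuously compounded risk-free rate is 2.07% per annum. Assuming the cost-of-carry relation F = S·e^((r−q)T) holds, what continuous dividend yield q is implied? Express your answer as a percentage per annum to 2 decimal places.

From F = S·e^((r−q)T): (r − q) = ln(F/S)/T
ln(3233.4/3250.6) = ln(0.994709) = -0.005305
(r − q) = -0.005305 / (12/12) = -0.005305
q = r − ln(F/S)/T = 0.0207 + 0.005305 = 0.026005
q = 2.60%

2.60%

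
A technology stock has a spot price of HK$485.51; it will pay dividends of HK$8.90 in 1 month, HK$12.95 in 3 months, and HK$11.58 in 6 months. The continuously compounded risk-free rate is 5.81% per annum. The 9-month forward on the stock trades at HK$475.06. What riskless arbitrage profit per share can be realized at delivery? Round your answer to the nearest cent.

HK$2.26 per share

PV(dividends) I = 8.90·e^(−0.0581·1/12) + 12.95·e^(−0.0581·3/12) + 11.58·e^(−0.0581·6/12) = 32.8687
Fair forward F* = (S − I)·e^(rT) = (485.51 − 32.8687)·e^0.043575 = 452.6413 × 1.044538 = 472.8010
Market HK$475.06 > fair 472.8010: forward overpriced → cash-and-carry (borrow at r, buy the stock and collect the dividends, short the forward).
Profit at T = |F_mkt − F*| = |475.06 − 472.8010| = HK$2.26 per share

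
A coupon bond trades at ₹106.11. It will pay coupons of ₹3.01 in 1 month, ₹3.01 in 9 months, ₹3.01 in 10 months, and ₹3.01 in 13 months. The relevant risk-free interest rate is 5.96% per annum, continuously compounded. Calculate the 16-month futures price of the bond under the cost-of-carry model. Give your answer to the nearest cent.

PV(coupons) I = 3.01·e^(−0.0596·1/12) + 3.01·e^(−0.0596·9/12) + 3.01·e^(−0.0596·10/12) + 3.01·e^(−0.0596·13/12)
I = 2.9951 + 2.8784 + 2.8642 + 2.8218 = 11.5595
F = (S − I)·e^(rT) = (106.11 − 11.5595) · e^(0.0596·16/12)
= 94.5505 · e^0.079467 = 94.5505 × 1.082710 = ₹102.37

₹102.37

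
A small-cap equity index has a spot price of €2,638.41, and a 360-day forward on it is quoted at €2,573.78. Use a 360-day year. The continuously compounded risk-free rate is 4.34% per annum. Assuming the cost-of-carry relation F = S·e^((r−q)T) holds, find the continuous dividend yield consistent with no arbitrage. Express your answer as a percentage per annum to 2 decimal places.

6.82%

From F = S·e^((r−q)T): (r − q) = ln(F/S)/T
ln(2573.78/2638.41) = ln(0.975504) = -0.024801
(r − q) = -0.024801 / (360/360) = -0.024801
q = r − ln(F/S)/T = 0.0434 + 0.024801 = 0.068201
q = 6.82%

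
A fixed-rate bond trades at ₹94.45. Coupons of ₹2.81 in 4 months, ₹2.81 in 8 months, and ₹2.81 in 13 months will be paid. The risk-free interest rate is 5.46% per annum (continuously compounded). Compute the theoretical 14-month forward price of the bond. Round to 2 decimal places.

₹92.01

PV(coupons) I = 2.81·e^(−0.0546·4/12) + 2.81·e^(−0.0546·8/12) + 2.81·e^(−0.0546·13/12)
I = 2.7593 + 2.7096 + 2.6486 = 8.1175
F = (S − I)·e^(rT) = (94.45 − 8.1175) · e^(0.0546·14/12)
= 86.3325 · e^0.063700 = 86.3325 × 1.065773 = ₹92.01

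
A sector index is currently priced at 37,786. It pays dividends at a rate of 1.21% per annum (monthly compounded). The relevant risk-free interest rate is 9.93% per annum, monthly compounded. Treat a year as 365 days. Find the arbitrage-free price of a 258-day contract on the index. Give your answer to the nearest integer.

F = S · (1+r/12)^(12T) / (1+q/12)^(12T)
= 37786 × 1.072402 / 1.008585 = 37786 × 1.063274
F = 40,177

40,177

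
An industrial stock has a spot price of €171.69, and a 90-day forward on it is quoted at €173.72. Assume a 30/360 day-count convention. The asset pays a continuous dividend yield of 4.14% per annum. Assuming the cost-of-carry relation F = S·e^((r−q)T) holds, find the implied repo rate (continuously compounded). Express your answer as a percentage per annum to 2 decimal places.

From F = S·e^((r−q)T): (r − q) = ln(F/S)/T
ln(173.72/171.69) = ln(1.011824) = 0.011755
(r − q) = 0.011755 / (90/360) = 0.047020
r = ln(F/S)/T + q = 0.047020 + 0.0414 = 0.088420
r = 8.84%

8.84%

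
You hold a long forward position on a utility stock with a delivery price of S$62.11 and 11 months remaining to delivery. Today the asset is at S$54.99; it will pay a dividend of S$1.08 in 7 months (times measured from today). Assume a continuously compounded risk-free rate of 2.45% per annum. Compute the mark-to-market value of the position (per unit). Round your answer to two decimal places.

-S$6.81

PV(remaining dividends) I = 1.08·e^(−0.0245·7/12) = 1.0647
Current forward F = (S − I)·e^(rT) = (54.99 − 1.0647)·e^(0.0245·11/12) = 53.9253 × 1.022712 = 55.1501
Value (long) = (F − K)·e^(−rT) = (55.1501 − 62.11) × 0.977792 = -6.8053
Value = -S$6.81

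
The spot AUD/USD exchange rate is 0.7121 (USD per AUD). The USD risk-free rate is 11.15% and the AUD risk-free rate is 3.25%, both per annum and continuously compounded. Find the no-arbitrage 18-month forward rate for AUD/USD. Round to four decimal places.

0.8017

F = S·e^((r_USD − r_AUD)T) = 0.7121 · e^((0.1115 − 0.0325) × 18/12)
= 0.7121 · e^0.118500 = 0.7121 × 1.125807
F = 0.8017 USD per AUD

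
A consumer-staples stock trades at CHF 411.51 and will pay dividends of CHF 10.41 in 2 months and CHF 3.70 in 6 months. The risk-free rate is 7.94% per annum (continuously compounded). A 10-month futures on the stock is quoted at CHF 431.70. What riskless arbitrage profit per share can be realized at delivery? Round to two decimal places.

CHF 6.82 per share

PV(dividends) I = 10.41·e^(−0.0794·2/12) + 3.70·e^(−0.0794·6/12) = 13.8291
Fair futures F* = (S − I)·e^(rT) = (411.51 − 13.8291)·e^0.066167 = 397.6809 × 1.068405 = 424.8843
Market CHF 431.70 > fair 424.8843: forward overpriced → cash-and-carry (borrow at r, buy the stock and collect the dividends, short the forward).
Profit at T = |F_mkt − F*| = |431.70 − 424.8843| = CHF 6.82 per share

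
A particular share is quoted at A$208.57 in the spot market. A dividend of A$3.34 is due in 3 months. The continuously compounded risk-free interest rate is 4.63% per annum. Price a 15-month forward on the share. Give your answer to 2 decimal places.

A$217.50

PV(dividends) I = 3.34·e^(−0.0463·3/12)
I = 3.3016
F = (S − I)·e^(rT) = (208.57 − 3.3016) · e^(0.0463·15/12)
= 205.2684 · e^0.057875 = 205.2684 × 1.059583 = A$217.50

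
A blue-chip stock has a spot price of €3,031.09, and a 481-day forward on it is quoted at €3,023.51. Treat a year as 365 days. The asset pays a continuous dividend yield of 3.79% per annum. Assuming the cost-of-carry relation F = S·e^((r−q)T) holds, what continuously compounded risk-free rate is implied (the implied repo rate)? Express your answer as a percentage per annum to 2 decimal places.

3.60%

From F = S·e^((r−q)T): (r − q) = ln(F/S)/T
ln(3023.51/3031.09) = ln(0.997499) = -0.002504
(r − q) = -0.002504 / (481/365) = -0.001900
r = ln(F/S)/T + q = -0.001900 + 0.0379 = 0.036000
r = 3.60%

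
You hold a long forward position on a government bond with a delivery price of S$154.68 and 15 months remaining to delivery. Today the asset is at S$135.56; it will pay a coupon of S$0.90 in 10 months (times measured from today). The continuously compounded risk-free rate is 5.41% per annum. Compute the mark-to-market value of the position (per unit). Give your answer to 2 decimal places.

-S$9.87

PV(remaining coupons) I = 0.90·e^(−0.0541·10/12) = 0.8603
Current forward F = (S − I)·e^(rT) = (135.56 − 0.8603)·e^(0.0541·15/12) = 134.6997 × 1.069964 = 144.1238
Value (long) = (F − K)·e^(−rT) = (144.1238 − 154.68) × 0.934611 = -9.8659
Value = -S$9.87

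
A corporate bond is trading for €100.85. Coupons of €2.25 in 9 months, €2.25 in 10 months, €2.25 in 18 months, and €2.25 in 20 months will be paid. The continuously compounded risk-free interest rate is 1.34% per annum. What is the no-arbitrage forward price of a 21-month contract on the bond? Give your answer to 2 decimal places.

€94.17

PV(coupons) I = 2.25·e^(−0.0134·9/12) + 2.25·e^(−0.0134·10/12) + 2.25·e^(−0.0134·18/12) + 2.25·e^(−0.0134·20/12)
I = 2.2275 + 2.2250 + 2.2052 + 2.2003 = 8.8580
F = (S − I)·e^(rT) = (100.85 − 8.8580) · e^(0.0134·21/12)
= 91.9920 · e^0.023450 = 91.9920 × 1.023727 = €94.17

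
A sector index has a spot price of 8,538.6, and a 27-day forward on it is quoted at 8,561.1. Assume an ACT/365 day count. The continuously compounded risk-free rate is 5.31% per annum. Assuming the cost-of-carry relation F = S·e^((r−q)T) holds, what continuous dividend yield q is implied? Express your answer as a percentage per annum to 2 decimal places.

1.75%

From F = S·e^((r−q)T): (r − q) = ln(F/S)/T
ln(8561.1/8538.6) = ln(1.002635) = 0.002632
(r − q) = 0.002632 / (27/365) = 0.035581
q = r − ln(F/S)/T = 0.0531 − 0.035581 = 0.017519
q = 1.75%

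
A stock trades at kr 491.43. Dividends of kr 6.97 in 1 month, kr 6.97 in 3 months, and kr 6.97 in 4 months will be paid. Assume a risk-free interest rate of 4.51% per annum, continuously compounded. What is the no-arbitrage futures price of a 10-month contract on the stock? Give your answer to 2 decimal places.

kr 488.76

PV(dividends) I = 6.97·e^(−0.0451·1/12) + 6.97·e^(−0.0451·3/12) + 6.97·e^(−0.0451·4/12)
I = 6.9439 + 6.8919 + 6.8660 = 20.7018
F = (S − I)·e^(rT) = (491.43 − 20.7018) · e^(0.0451·10/12)
= 470.7282 · e^0.037583 = 470.7282 × 1.038298 = kr 488.76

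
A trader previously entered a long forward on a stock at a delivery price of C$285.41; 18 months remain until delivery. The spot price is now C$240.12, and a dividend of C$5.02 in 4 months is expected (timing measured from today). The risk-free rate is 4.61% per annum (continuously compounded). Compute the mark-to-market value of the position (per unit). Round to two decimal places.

-C$31.16

PV(remaining dividends) I = 5.02·e^(−0.0461·4/12) = 4.9434
Current forward F = (S − I)·e^(rT) = (240.12 − 4.9434)·e^(0.0461·18/12) = 235.1766 × 1.071597 = 252.0145
Value (long) = (F − K)·e^(−rT) = (252.0145 − 285.41) × 0.933187 = -31.1642
Value = -C$31.16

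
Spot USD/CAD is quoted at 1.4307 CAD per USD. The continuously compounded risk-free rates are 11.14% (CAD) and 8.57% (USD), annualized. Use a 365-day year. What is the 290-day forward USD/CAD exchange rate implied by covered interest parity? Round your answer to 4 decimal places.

F = S·e^((r_CAD − r_USD)T) = 1.4307 · e^((0.1114 − 0.0857) × 290/365)
= 1.4307 · e^0.020419 = 1.4307 × 1.020629
F = 1.4602 CAD per USD

1.4602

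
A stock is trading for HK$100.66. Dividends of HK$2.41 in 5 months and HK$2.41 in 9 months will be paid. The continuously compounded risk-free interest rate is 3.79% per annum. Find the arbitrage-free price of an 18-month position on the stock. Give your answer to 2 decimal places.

HK$101.56

PV(dividends) I = 2.41·e^(−0.0379·5/12) + 2.41·e^(−0.0379·9/12)
I = 2.3722 + 2.3425 = 4.7147
F = (S − I)·e^(rT) = (100.66 − 4.7147) · e^(0.0379·18/12)
= 95.9453 · e^0.056850 = 95.9453 × 1.058497 = HK$101.56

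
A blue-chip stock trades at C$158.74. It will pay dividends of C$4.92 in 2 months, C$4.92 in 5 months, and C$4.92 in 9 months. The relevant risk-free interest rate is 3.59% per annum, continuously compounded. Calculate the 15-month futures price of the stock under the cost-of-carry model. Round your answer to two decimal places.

C$150.83

PV(dividends) I = 4.92·e^(−0.0359·2/12) + 4.92·e^(−0.0359·5/12) + 4.92·e^(−0.0359·9/12)
I = 4.8906 + 4.8470 + 4.7893 = 14.5269
F = (S − I)·e^(rT) = (158.74 − 14.5269) · e^(0.0359·15/12)
= 144.2131 · e^0.044875 = 144.2131 × 1.045897 = C$150.83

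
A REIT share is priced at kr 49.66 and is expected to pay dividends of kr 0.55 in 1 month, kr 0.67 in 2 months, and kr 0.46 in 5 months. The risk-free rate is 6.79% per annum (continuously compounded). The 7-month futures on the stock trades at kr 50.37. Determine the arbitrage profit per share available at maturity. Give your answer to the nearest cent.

kr 0.43 per share

PV(dividends) I = 0.55·e^(−0.0679·1/12) + 0.67·e^(−0.0679·2/12) + 0.46·e^(−0.0679·5/12) = 1.6565
Fair futures F* = (S − I)·e^(rT) = (49.66 − 1.6565)·e^0.039608 = 48.0035 × 1.040403 = 49.9430
Market kr 50.37 > fair 49.9430: forward overpriced → cash-and-carry (borrow at r, buy the stock and collect the dividends, short the forward).
Profit at T = |F_mkt − F*| = |50.37 − 49.9430| = kr 0.43 per share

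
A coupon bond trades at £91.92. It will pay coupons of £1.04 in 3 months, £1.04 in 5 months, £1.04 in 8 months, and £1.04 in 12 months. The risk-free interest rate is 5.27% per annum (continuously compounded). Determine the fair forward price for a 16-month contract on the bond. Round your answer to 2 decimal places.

PV(coupons) I = 1.04·e^(−0.0527·3/12) + 1.04·e^(−0.0527·5/12) + 1.04·e^(−0.0527·8/12) + 1.04·e^(−0.0527·12/12)
I = 1.0264 + 1.0174 + 1.0041 + 0.9866 = 4.0345
F = (S − I)·e^(rT) = (91.92 − 4.0345) · e^(0.0527·16/12)
= 87.8855 · e^0.070267 = 87.8855 × 1.072795 = £94.28

£94.28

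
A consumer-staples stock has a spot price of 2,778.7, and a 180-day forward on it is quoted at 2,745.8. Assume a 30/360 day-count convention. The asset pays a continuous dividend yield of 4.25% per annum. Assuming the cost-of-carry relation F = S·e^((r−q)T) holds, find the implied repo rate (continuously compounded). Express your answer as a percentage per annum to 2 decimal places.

From F = S·e^((r−q)T): (r − q) = ln(F/S)/T
ln(2745.8/2778.7) = ln(0.988160) = -0.011911
(r − q) = -0.011911 / (180/360) = -0.023822
r = ln(F/S)/T + q = -0.023822 + 0.0425 = 0.018678
r = 1.87%

1.87%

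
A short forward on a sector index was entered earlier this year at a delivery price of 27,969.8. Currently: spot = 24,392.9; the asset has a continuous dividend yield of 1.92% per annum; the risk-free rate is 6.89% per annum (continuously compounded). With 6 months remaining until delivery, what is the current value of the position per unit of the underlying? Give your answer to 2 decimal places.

2862.80

Current fair forward for the remaining 6 months: F = S·e^((r − q)·T), (r − q) = 0.0689 − 0.0192 = 0.0497
F = 24392.9 · e^(0.0497 × 6/12) = 24392.9 × 1.02516133 = 25006.6578
Value of long forward = (F − K)·e^(−rT) = (25006.6578 − 27969.8) · e^(−0.0689·6/12)
= -2963.1422 × 0.96613665 = -2862.80
Short position value = −(long value) = 2862.80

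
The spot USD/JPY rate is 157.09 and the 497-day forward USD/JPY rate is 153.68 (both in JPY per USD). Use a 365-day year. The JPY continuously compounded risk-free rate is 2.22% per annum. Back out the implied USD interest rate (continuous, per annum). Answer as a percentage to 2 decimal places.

3.83%

F = S·e^((r_JPY − r_USD)T) ⇒ r_USD = r_JPY − ln(F/S)/T
ln(153.68/157.09) = -0.021946; /(497/365) = -0.016117
r_USD = 0.0222 + 0.016117 = 0.038317
r_USD = 3.83%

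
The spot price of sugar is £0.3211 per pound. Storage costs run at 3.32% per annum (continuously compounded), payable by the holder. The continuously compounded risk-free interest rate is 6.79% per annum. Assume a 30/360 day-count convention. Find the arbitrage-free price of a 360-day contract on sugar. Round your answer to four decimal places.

Net carry = r + u − y = 0.0679 + 0.0332 − 0.0000 = 0.1011
F = S·e^((r+u−y)T) = 0.3211 · e^(0.1011 × 360/360) = 0.3211 · e^0.101100
= 0.3211 × 1.106387 = £0.3553 per pound

£0.3553 per pound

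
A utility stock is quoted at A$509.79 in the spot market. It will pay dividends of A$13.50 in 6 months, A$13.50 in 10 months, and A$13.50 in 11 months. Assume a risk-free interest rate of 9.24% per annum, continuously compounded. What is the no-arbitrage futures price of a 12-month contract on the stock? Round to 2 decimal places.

PV(dividends) I = 13.50·e^(−0.0924·6/12) + 13.50·e^(−0.0924·10/12) + 13.50·e^(−0.0924·11/12)
I = 12.8905 + 12.4995 + 12.4036 = 37.7936
F = (S − I)·e^(rT) = (509.79 − 37.7936) · e^(0.0924·12/12)
= 471.9964 · e^0.092400 = 471.9964 × 1.096803 = A$517.69

A$517.69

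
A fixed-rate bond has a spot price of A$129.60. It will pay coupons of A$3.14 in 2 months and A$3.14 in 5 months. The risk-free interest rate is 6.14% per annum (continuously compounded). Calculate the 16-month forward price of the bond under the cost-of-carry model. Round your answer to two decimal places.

PV(coupons) I = 3.14·e^(−0.0614·2/12) + 3.14·e^(−0.0614·5/12)
I = 3.1080 + 3.0607 = 6.1687
F = (S − I)·e^(rT) = (129.60 − 6.1687) · e^(0.0614·16/12)
= 123.4313 · e^0.081867 = 123.4313 × 1.085311 = A$133.96

A$133.96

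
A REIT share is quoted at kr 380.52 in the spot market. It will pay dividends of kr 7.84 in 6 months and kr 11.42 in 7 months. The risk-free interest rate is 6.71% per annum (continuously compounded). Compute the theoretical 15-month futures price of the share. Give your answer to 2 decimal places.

PV(dividends) I = 7.84·e^(−0.0671·6/12) + 11.42·e^(−0.0671·7/12)
I = 7.5813 + 10.9816 = 18.5629
F = (S − I)·e^(rT) = (380.52 − 18.5629) · e^(0.0671·15/12)
= 361.9571 · e^0.083875 = 361.9571 × 1.087493 = kr 393.63

kr 393.63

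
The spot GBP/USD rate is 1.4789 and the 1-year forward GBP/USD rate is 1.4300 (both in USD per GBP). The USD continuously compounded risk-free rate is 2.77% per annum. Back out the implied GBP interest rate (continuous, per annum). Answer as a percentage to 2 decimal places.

F = S·e^((r_USD − r_GBP)T) ⇒ r_GBP = r_USD − ln(F/S)/T
ln(1.4300/1.4789) = -0.033624; /(1) = -0.033624
r_GBP = 0.0277 + 0.033624 = 0.061324
r_GBP = 6.13%

6.13%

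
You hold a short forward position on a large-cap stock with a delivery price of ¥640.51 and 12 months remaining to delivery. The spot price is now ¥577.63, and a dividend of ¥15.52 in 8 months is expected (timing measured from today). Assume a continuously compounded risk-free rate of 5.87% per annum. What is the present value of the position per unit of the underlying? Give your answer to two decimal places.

¥41.29

PV(remaining dividends) I = 15.52·e^(−0.0587·8/12) = 14.9244
Current forward F = (S − I)·e^(rT) = (577.63 − 14.9244)·e^(0.0587·12/12) = 562.7056 × 1.060457 = 596.7251
Value (long) = (F − K)·e^(−rT) = (596.7251 − 640.51) × 0.942990 = -41.2887
Short position value = −(long value) = ¥41.29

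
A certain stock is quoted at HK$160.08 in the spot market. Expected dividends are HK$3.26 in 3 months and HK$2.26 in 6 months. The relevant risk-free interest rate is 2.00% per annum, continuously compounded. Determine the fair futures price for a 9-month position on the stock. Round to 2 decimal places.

HK$156.94

PV(dividends) I = 3.26·e^(−0.0200·3/12) + 2.26·e^(−0.0200·6/12)
I = 3.2437 + 2.2375 = 5.4812
F = (S − I)·e^(rT) = (160.08 − 5.4812) · e^(0.0200·9/12)
= 154.5988 · e^0.015000 = 154.5988 × 1.015113 = HK$156.94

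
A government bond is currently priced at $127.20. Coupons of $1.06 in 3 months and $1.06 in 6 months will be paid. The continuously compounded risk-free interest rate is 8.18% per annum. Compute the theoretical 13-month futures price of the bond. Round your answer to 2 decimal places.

$136.74

PV(coupons) I = 1.06·e^(−0.0818·3/12) + 1.06·e^(−0.0818·6/12)
I = 1.0385 + 1.0175 = 2.0560
F = (S − I)·e^(rT) = (127.20 − 2.0560) · e^(0.0818·13/12)
= 125.1440 · e^0.088617 = 125.1440 × 1.092662 = $136.74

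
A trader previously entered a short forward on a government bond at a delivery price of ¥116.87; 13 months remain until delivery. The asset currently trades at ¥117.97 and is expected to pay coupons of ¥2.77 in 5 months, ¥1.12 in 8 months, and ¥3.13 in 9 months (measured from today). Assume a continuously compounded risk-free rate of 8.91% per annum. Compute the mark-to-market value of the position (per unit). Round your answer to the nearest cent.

PV(remaining coupons) I = 2.77·e^(−0.0891·5/12) + 1.12·e^(−0.0891·8/12) + 3.13·e^(−0.0891·9/12) = 6.6521
Current forward F = (S − I)·e^(rT) = (117.97 − 6.6521)·e^(0.0891·13/12) = 111.3179 × 1.101337 = 122.5985
Value (long) = (F − K)·e^(−rT) = (122.5985 − 116.87) × 0.907987 = 5.2014
Short position value = −(long value) = -¥5.20

-¥5.20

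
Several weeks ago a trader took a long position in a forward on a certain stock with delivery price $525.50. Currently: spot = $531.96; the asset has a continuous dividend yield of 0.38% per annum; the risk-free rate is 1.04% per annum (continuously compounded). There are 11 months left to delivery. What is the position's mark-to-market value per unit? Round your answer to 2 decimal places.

$9.60

Current fair forward for the remaining 11 months: F = S·e^((r − q)·T), (r − q) = 0.0104 − 0.0038 = 0.0066
F = 531.96 · e^(0.0066 × 11/12) = 531.96 × 1.006068 = 535.1879
Value of long forward = (F − K)·e^(−rT) = (535.1879 − 525.50) · e^(−0.0104·11/12)
= 9.6879 × 0.990512 = 9.60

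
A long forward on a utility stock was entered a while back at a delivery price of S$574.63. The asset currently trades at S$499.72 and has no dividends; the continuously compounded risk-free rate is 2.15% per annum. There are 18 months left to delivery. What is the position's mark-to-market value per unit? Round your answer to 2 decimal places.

Current fair forward for the remaining 18 months: F = S·e^(r·T), r = 0.0215
F = 499.72 · e^(0.0215 × 18/12) = 499.72 × 1.032776 = 516.0988
Value of long forward = (F − K)·e^(−rT) = (516.0988 − 574.63) · e^(−0.0215·18/12)
= -58.5312 × 0.968264 = -56.67

-S$56.67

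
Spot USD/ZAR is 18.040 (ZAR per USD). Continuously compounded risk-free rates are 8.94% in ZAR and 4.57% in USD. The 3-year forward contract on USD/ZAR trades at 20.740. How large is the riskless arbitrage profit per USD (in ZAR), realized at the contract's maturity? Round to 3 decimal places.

0.173 per USD (in ZAR)

Fair forward: F* = S·e^(carry·T), with carry = (r_ZAR − r_USD) = 0.0894 − 0.0457 = 0.0437
F* = 18.040 · e^(0.0437 × 3) = 18.040 · e^0.131100 = 18.040 × 1.140082 = 20.5671
Market 20.740 > fair 20.5671: forward overpriced → cash-and-carry (buy spot, short the forward).
At maturity, profit = |F_mkt − F*| = |20.740 − 20.5671| = 0.173 per USD (in ZAR)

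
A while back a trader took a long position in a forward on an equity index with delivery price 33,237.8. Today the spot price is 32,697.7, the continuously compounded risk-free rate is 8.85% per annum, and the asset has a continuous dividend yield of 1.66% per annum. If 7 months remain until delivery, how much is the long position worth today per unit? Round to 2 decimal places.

Current fair forward for the remaining 7 months: F = S·e^((r − q)·T), (r − q) = 0.0885 − 0.0166 = 0.0719
F = 32697.7 · e^(0.0719 × 7/12) = 32697.7 × 1.04283365 = 34098.2618
Value of long forward = (F − K)·e^(−rT) = (34098.2618 − 33237.8) · e^(−0.0885·7/12)
= 860.4618 × 0.94968493 = 817.17

817.17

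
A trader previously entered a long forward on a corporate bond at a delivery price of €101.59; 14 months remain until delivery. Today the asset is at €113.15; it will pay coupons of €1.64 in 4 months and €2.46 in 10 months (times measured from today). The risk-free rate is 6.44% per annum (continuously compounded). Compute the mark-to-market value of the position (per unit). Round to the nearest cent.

€14.98

PV(remaining coupons) I = 1.64·e^(−0.0644·4/12) + 2.46·e^(−0.0644·10/12) = 3.9366
Current forward F = (S − I)·e^(rT) = (113.15 − 3.9366)·e^(0.0644·14/12) = 109.2134 × 1.078028 = 117.7351
Value (long) = (F − K)·e^(−rT) = (117.7351 − 101.59) × 0.927620 = 14.9765
Value = €14.98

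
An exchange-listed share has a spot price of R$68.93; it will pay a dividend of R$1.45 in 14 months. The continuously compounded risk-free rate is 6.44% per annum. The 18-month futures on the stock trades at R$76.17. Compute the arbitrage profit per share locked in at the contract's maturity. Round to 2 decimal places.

R$1.73 per share

PV(dividends) I = 1.45·e^(−0.0644·14/12) = 1.3450
Fair futures F* = (S − I)·e^(rT) = (68.93 − 1.3450)·e^0.096600 = 67.5850 × 1.101420 = 74.4395
Market R$76.17 > fair 74.4395: forward overpriced → cash-and-carry (borrow at r, buy the stock and collect the dividends, short the forward).
Profit at T = |F_mkt − F*| = |76.17 − 74.4395| = R$1.73 per share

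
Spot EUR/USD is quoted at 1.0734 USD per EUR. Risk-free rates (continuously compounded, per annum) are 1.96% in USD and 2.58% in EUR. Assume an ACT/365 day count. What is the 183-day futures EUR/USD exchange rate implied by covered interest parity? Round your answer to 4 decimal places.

1.0701

F = S·e^((r_USD − r_EUR)T) = 1.0734 · e^((0.0196 − 0.0258) × 183/365)
= 1.0734 · e^-0.003108 = 1.0734 × 0.996897
F = 1.0701 USD per EUR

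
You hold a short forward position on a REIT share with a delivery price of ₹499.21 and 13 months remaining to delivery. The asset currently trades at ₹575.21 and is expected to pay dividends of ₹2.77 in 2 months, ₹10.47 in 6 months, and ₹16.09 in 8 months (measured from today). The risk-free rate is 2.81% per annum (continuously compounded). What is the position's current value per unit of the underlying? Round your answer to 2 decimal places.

-₹62.10

PV(remaining dividends) I = 2.77·e^(−0.0281·2/12) + 10.47·e^(−0.0281·6/12) + 16.09·e^(−0.0281·8/12) = 28.8724
Current forward F = (S − I)·e^(rT) = (575.21 − 28.8724)·e^(0.0281·13/12) = 546.3376 × 1.030910 = 563.2249
Value (long) = (F − K)·e^(−rT) = (563.2249 − 499.21) × 0.970017 = 62.0955
Short position value = −(long value) = -₹62.10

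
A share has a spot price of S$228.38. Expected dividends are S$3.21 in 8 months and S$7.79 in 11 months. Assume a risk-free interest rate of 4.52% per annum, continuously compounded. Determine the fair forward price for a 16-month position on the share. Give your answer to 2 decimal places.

S$231.32

PV(dividends) I = 3.21·e^(−0.0452·8/12) + 7.79·e^(−0.0452·11/12)
I = 3.1147 + 7.4738 = 10.5885
F = (S − I)·e^(rT) = (228.38 − 10.5885) · e^(0.0452·16/12)
= 217.7915 · e^0.060267 = 217.7915 × 1.062120 = S$231.32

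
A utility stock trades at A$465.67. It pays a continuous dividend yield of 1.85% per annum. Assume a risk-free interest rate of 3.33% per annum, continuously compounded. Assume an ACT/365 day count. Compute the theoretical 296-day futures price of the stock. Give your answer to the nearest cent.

F = S·e^((r − q)T) = 465.67 · e^((0.0333 − 0.0185) × 296/365)
= 465.67 · e^0.012002 = 465.67 × 1.012074
F = A$471.29

A$471.29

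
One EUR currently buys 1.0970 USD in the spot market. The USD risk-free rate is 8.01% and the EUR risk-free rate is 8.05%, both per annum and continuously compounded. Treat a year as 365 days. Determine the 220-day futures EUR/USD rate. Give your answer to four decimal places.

1.0967

F = S·e^((r_USD − r_EUR)T) = 1.0970 · e^((0.0801 − 0.0805) × 220/365)
= 1.0970 · e^-0.000241 = 1.0970 × 0.999759
F = 1.0967 USD per EUR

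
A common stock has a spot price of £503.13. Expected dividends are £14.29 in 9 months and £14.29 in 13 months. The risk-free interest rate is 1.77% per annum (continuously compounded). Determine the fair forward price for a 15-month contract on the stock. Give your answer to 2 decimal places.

£485.64

PV(dividends) I = 14.29·e^(−0.0177·9/12) + 14.29·e^(−0.0177·13/12)
I = 14.1016 + 14.0186 = 28.1202
F = (S − I)·e^(rT) = (503.13 − 28.1202) · e^(0.0177·15/12)
= 475.0098 · e^0.022125 = 475.0098 × 1.022372 = £485.64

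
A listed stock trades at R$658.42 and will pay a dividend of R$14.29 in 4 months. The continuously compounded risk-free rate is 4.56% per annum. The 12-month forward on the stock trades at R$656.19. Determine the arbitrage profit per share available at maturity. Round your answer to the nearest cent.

PV(dividends) I = 14.29·e^(−0.0456·4/12) = 14.0744
Fair forward F* = (S − I)·e^(rT) = (658.42 − 14.0744)·e^0.045600 = 644.3456 × 1.046656 = 674.4082
Market R$656.19 < fair 674.4082: forward underpriced → reverse cash-and-carry (short the stock, invest proceeds at r, pay the dividends, go long the forward).
Profit at T = |F_mkt − F*| = |656.19 − 674.4082| = R$18.22 per share

R$18.22 per share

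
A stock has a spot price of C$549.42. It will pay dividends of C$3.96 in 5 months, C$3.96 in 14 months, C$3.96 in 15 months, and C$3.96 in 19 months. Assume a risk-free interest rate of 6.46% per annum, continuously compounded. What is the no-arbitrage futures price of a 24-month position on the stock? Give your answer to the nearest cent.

PV(dividends) I = 3.96·e^(−0.0646·5/12) + 3.96·e^(−0.0646·14/12) + 3.96·e^(−0.0646·15/12) + 3.96·e^(−0.0646·19/12)
I = 3.8548 + 3.6725 + 3.6528 + 3.5750 = 14.7551
F = (S − I)·e^(rT) = (549.42 − 14.7551) · e^(0.0646·24/12)
= 534.6649 · e^0.129200 = 534.6649 × 1.137918 = C$608.40

C$608.40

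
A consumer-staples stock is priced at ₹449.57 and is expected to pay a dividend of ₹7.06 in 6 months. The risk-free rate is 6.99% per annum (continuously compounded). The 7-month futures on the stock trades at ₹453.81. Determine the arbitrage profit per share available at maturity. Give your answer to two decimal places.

₹7.37 per share

PV(dividends) I = 7.06·e^(−0.0699·6/12) = 6.8175
Fair futures F* = (S − I)·e^(rT) = (449.57 − 6.8175)·e^0.040775 = 442.7525 × 1.041618 = 461.1790
Market ₹453.81 < fair 461.1790: forward underpriced → reverse cash-and-carry (short the stock, invest proceeds at r, pay the dividends, go long the forward).
Profit at T = |F_mkt − F*| = |453.81 − 461.1790| = ₹7.37 per share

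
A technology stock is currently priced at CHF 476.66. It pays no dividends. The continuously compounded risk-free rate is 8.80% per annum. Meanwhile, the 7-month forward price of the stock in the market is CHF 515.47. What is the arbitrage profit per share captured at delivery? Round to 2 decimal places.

CHF 13.70 per share

Fair forward: F* = S·e^(carry·T), with carry = r = 0.0880
F* = 476.66 · e^(0.0880 × 7/12) = 476.66 · e^0.051333 = 476.66 × 1.052673 = CHF 501.7671
Market CHF 515.47 > fair CHF 501.7671: forward overpriced → cash-and-carry (buy spot, short the forward).
At maturity, profit = |F_mkt − F*| = |515.47 − 501.7671| = CHF 13.70 per share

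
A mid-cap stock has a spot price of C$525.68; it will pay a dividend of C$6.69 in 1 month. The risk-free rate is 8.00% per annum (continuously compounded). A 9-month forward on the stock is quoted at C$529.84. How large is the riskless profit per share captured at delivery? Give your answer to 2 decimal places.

PV(dividends) I = 6.69·e^(−0.0800·1/12) = 6.6455
Fair forward F* = (S − I)·e^(rT) = (525.68 − 6.6455)·e^0.060000 = 519.0345 × 1.061837 = 551.1300
Market C$529.84 < fair 551.1300: forward underpriced → reverse cash-and-carry (short the stock, invest proceeds at r, pay the dividends, go long the forward).
Profit at T = |F_mkt − F*| = |529.84 − 551.1300| = C$21.29 per share

C$21.29 per share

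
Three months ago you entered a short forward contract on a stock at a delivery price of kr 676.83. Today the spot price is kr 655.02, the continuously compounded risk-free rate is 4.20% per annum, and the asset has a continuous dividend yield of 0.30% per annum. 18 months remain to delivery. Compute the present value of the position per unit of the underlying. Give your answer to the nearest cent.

Current fair forward for the remaining 18 months: F = S·e^((r − q)·T), (r − q) = 0.0420 − 0.0030 = 0.0390
F = 655.02 · e^(0.0390 × 18/12) = 655.02 × 1.060245 = 694.4817
Value of long forward = (F − K)·e^(−rT) = (694.4817 − 676.83) · e^(−0.0420·18/12)
= 17.6517 × 0.938943 = 16.57
Short position value = −(long value) = -kr 16.57

-kr 16.57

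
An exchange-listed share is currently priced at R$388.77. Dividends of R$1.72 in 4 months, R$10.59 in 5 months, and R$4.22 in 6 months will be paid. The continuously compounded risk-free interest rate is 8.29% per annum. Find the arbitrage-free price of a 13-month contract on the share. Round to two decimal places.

R$407.85

PV(dividends) I = 1.72·e^(−0.0829·4/12) + 10.59·e^(−0.0829·5/12) + 4.22·e^(−0.0829·6/12)
I = 1.6731 + 10.2304 + 4.0487 = 15.9522
F = (S − I)·e^(rT) = (388.77 − 15.9522) · e^(0.0829·13/12)
= 372.8178 · e^0.089808 = 372.8178 × 1.093964 = R$407.85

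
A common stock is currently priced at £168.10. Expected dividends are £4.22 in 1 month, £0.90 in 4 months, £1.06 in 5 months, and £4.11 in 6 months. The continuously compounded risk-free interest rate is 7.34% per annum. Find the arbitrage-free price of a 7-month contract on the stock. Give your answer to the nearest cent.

PV(dividends) I = 4.22·e^(−0.0734·1/12) + 0.90·e^(−0.0734·4/12) + 1.06·e^(−0.0734·5/12) + 4.11·e^(−0.0734·6/12)
I = 4.1943 + 0.8782 + 1.0281 + 3.9619 = 10.0625
F = (S − I)·e^(rT) = (168.10 − 10.0625) · e^(0.0734·7/12)
= 158.0375 · e^0.042817 = 158.0375 × 1.043747 = £164.95

£164.95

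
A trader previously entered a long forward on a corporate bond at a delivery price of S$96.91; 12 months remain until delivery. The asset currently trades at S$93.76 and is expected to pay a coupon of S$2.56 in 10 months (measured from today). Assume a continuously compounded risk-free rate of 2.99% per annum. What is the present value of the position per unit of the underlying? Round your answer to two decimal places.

-S$2.79

PV(remaining coupons) I = 2.56·e^(−0.0299·10/12) = 2.4970
Current forward F = (S − I)·e^(rT) = (93.76 − 2.4970)·e^(0.0299·12/12) = 91.2630 × 1.030351 = 94.0329
Value (long) = (F − K)·e^(−rT) = (94.0329 − 96.91) × 0.970543 = -2.7923
Value = -S$2.79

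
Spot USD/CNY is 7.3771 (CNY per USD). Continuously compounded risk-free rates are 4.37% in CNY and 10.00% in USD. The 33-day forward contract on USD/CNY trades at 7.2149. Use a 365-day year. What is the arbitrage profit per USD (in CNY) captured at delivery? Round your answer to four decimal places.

0.1247 per USD (in CNY)

Fair forward: F* = S·e^(carry·T), with carry = (r_CNY − r_USD) = 0.0437 − 0.1000 = -0.0563
F* = 7.3771 · e^(-0.0563 × 33/365) = 7.3771 · e^-0.005090 = 7.3771 × 0.994923 = 7.3396
Market 7.2149 < fair 7.3396: forward underpriced → reverse cash-and-carry (short spot, go long the forward).
At maturity, profit = |F_mkt − F*| = |7.2149 − 7.3396| = 0.1247 per USD (in CNY)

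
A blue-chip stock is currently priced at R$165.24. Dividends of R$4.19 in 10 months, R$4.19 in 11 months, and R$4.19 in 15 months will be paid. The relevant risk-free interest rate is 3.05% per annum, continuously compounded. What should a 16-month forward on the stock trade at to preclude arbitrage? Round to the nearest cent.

R$159.40

PV(dividends) I = 4.19·e^(−0.0305·10/12) + 4.19·e^(−0.0305·11/12) + 4.19·e^(−0.0305·15/12)
I = 4.0848 + 4.0745 + 4.0333 = 12.1926
F = (S − I)·e^(rT) = (165.24 − 12.1926) · e^(0.0305·16/12)
= 153.0474 · e^0.040667 = 153.0474 × 1.041505 = R$159.40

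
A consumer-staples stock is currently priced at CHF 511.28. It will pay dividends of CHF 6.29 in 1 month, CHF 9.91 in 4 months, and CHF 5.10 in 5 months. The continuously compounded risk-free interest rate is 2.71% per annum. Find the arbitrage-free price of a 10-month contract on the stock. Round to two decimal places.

CHF 501.34

PV(dividends) I = 6.29·e^(−0.0271·1/12) + 9.91·e^(−0.0271·4/12) + 5.10·e^(−0.0271·5/12)
I = 6.2758 + 9.8209 + 5.0427 = 21.1394
F = (S − I)·e^(rT) = (511.28 − 21.1394) · e^(0.0271·10/12)
= 490.1406 · e^0.022583 = 490.1406 × 1.022840 = CHF 501.34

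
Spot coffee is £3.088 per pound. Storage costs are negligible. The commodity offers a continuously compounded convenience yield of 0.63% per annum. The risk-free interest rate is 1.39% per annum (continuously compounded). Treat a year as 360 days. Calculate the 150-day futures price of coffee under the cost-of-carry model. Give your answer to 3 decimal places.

Net carry = r + u − y = 0.0139 + 0.0000 − 0.0063 = 0.0076
F = S·e^((r+u−y)T) = 3.088 · e^(0.0076 × 150/360) = 3.088 · e^0.003167
= 3.088 × 1.003172 = £3.098 per pound

£3.098 per pound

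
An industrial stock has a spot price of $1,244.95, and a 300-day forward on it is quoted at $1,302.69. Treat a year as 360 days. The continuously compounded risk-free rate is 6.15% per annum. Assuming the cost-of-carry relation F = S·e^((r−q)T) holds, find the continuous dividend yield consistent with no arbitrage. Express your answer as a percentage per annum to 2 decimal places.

From F = S·e^((r−q)T): (r − q) = ln(F/S)/T
ln(1302.69/1244.95) = ln(1.046379) = 0.045336
(r − q) = 0.045336 / (300/360) = 0.054403
q = r − ln(F/S)/T = 0.0615 − 0.054403 = 0.007097
q = 0.71%

0.71%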